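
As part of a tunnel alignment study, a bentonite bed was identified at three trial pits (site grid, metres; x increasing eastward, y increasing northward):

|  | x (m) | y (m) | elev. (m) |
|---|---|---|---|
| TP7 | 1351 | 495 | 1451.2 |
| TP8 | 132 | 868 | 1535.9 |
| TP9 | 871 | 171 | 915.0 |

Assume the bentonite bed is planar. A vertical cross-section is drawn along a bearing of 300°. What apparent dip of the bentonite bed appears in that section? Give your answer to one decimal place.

19.0°

Let the plane be z = a·x + b·y + c.
TP8−TP7: −1219a + 373b = 84.7;  TP9−TP7: −480a − 324b = −536.2.
Solving gives a = 0.30063, b = 1.20956.
Unit vector along 300° is (sin 300°, cos 300°) = (-0.8660, 0.5000).
Slope in that direction = a·(-0.8660) + b·(0.5000) = 0.34443.
Apparent dip = arctan|0.34443| = 19.0° (true dip is 51.3°, so apparent ≤ true as expected).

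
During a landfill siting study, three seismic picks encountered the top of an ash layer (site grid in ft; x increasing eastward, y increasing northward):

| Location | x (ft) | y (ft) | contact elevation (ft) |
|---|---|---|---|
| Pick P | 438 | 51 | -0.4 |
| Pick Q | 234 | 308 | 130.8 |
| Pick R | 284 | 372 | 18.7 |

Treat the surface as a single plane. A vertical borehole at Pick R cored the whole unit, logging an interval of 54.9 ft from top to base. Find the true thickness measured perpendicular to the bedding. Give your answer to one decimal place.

29.5 ft

Two edge vectors: Pick P→Pick Q = (-204, 257, 131.2), Pick P→Pick R = (-154, 321, 19.1).
Normal n = (Pick P→Pick Q) × (Pick P→Pick R) = (-37206.5, -16308.4, -25906).
So ∂z/∂x = −n_x/n_z = −1.43621 and ∂z/∂y = −n_y/n_z = −0.62952.
|∇z| = √(a²+b²) = 1.56812, so dip δ = arctan(1.56812) = 57.47°.
True thickness = vertical thickness × cos δ = 54.9 × cos 57.47° = 29.5 ft.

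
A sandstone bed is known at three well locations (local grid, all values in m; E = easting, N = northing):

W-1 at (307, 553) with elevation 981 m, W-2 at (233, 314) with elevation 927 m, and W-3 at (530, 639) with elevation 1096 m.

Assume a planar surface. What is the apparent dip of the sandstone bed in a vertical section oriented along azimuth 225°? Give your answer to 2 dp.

21.67°

Two edge vectors: W-1→W-2 = (-74, -239, -54), W-1→W-3 = (223, 86, 115).
Normal n = (W-1→W-2) × (W-1→W-3) = (-22841, -3532, 46933).
So ∂z/∂E = −n_x/n_z = 0.48667 and ∂z/∂N = −n_y/n_z = 0.07526.
Unit vector along 225° is (sin 225°, cos 225°) = (-0.7071, -0.7071).
Slope in that direction = a·(-0.7071) + b·(-0.7071) = −0.39734.
Apparent dip = arctan|0.39734| = 21.67° (true dip is 26.2°, so apparent ≤ true as expected).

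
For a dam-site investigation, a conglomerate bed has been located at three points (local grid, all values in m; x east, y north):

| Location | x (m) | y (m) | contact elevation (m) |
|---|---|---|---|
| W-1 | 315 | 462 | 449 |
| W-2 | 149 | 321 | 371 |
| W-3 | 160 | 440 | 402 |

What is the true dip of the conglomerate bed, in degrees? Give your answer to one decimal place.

19.7°

Two edge vectors: W-1→W-2 = (-166, -141, -78), W-1→W-3 = (-155, -22, -47).
Normal n = (W-1→W-2) × (W-1→W-3) = (4911, 4288, -18203).
So ∂z/∂x = −n_x/n_z = 0.26979 and ∂z/∂y = −n_y/n_z = 0.23557.
Gradient magnitude |∇z| = √(a² + b²) = √(0.07279 + 0.05549) = 0.35816.
True dip = arctan(0.35816) = 19.7°, dipping toward SW (azimuth ≈ 229°).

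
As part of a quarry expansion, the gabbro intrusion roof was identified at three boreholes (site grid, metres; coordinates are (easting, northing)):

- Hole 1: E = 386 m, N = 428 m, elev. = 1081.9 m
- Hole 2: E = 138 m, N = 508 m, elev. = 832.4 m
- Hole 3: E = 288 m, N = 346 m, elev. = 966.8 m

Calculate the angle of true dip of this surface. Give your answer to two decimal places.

46.75°

Two edge vectors: Hole 1→Hole 2 = (-248, 80, -249.5), Hole 1→Hole 3 = (-98, -82, -115.1).
Normal n = (Hole 1→Hole 2) × (Hole 1→Hole 3) = (-29667, -4093.8, 28176).
So ∂z/∂E = −n_x/n_z = 1.05292 and ∂z/∂N = −n_y/n_z = 0.14529.
Gradient magnitude |∇z| = √(a² + b²) = √(1.10864 + 0.02111) = 1.06289.
True dip = arctan(1.06289) = 46.75°, dipping toward W (azimuth ≈ 262°).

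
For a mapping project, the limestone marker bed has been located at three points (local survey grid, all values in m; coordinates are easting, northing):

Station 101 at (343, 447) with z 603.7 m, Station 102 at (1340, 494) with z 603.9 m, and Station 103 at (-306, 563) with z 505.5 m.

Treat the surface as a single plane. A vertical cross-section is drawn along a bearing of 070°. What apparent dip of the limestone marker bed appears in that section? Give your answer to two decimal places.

Two edge vectors: Station 101→Station 102 = (997, 47, 0.2), Station 101→Station 103 = (-649, 116, -98.2).
Normal n = (Station 101→Station 102) × (Station 101→Station 103) = (-4638.6, 97775.6, 146155).
So ∂z/∂easting = −n_x/n_z = 0.03174 and ∂z/∂northing = −n_y/n_z = −0.66899.
Unit vector along 070° is (sin 70°, cos 70°) = (0.9397, 0.3420).
Slope in that direction = a·(0.9397) + b·(0.3420) = −0.19898.
Apparent dip = arctan|0.19898| = 11.25° (true dip is 33.8°, so apparent ≤ true as expected).

11.25°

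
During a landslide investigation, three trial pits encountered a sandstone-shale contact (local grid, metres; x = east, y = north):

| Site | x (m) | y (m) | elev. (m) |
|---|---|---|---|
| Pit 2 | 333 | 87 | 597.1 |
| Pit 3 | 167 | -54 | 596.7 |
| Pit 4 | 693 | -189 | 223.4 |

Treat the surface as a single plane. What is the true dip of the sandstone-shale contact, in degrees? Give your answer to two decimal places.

40.14°

Let the plane be z = a·x + b·y + c.
Pit 3−Pit 2: −166a − 141b = −0.4;  Pit 4−Pit 2: 360a − 276b = −373.7.
Solving gives a = −0.54446, b = 0.64383.
Gradient magnitude |∇z| = √(a² + b²) = √(0.29643 + 0.41451) = 0.84318.
True dip = arctan(0.84318) = 40.14°, dipping toward SE (azimuth ≈ 140°).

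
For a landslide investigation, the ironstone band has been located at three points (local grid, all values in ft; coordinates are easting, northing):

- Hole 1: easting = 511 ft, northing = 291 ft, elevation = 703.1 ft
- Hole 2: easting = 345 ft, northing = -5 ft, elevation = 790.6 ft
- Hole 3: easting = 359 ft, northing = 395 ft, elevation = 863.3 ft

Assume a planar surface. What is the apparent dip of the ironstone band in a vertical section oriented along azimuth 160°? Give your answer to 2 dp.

Let the plane be z = a·easting + b·northing + c.
Hole 2−Hole 1: −166a − 296b = 87.5;  Hole 3−Hole 1: −152a + 104b = 160.2.
Solving gives a = −0.90785, b = 0.21352.
Unit vector along 160° is (sin 160°, cos 160°) = (0.3420, -0.9397).
Slope in that direction = a·(0.3420) + b·(-0.9397) = −0.51115.
Apparent dip = arctan|0.51115| = 27.07° (true dip is 43.0°, so apparent ≤ true as expected).

27.07°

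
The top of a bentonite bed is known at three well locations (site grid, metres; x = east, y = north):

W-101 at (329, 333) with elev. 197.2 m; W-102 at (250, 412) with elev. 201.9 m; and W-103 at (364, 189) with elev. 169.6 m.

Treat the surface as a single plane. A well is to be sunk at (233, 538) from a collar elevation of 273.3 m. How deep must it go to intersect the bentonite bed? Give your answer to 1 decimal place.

Two edge vectors: W-101→W-102 = (-79, 79, 4.7), W-101→W-103 = (35, -144, -27.6).
Normal n = (W-101→W-102) × (W-101→W-103) = (-1503.6, -2015.9, 8611).
So ∂z/∂x = −n_x/n_z = 0.17461 and ∂z/∂y = −n_y/n_z = 0.23411.
Intercept c from W-101: 197.2 − 57.45 − 77.96 = 61.79.
At (233, 538): z_contact = 40.69 + 125.95 + 61.79 = 228.43 m.
Depth below ground = 273.3 − 228.43 = 44.9 m.

44.9 m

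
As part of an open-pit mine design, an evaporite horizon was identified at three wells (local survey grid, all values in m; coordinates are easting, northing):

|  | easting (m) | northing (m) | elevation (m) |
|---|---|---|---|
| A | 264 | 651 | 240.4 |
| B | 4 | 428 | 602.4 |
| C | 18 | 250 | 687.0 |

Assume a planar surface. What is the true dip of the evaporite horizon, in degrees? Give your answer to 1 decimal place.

47.0°

Let the plane be z = a·easting + b·northing + c.
B−A: −260a − 223b = 362;  C−A: −246a − 401b = 446.6.
Solving gives a = −0.92244, b = −0.54783.
Gradient magnitude |∇z| = √(a² + b²) = √(0.85089 + 0.30012) = 1.07285.
True dip = arctan(1.07285) = 47.0°, dipping toward ENE (azimuth ≈ 059°).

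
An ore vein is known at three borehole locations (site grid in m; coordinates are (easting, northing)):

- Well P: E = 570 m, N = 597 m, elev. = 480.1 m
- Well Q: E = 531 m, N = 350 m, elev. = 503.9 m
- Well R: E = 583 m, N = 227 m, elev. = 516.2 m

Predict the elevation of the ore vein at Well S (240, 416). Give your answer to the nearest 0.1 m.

495.6 m

Two edge vectors: Well P→Well Q = (-39, -247, 23.8), Well P→Well R = (13, -370, 36.1).
Normal n = (Well P→Well Q) × (Well P→Well R) = (-110.7, 1717.3, 17641).
So ∂z/∂E = −n_x/n_z = 0.00628 and ∂z/∂N = −n_y/n_z = −0.09735.
Intercept c from Well P: 480.1 − 3.58 + 58.12 = 534.64.
At (240, 416): z = 1.5 − 40.5 + 534.64 = 495.6 m.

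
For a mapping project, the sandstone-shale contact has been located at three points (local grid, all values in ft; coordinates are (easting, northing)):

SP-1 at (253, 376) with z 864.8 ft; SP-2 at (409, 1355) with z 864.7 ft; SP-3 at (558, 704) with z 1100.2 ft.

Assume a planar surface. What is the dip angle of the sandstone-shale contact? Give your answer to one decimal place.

Let the plane be z = a·E + b·N + c.
SP-2−SP-1: 156a + 979b = −0.1;  SP-3−SP-1: 305a + 328b = 235.4.
Solving gives a = 0.93155, b = −0.14854.
Gradient magnitude |∇z| = √(a² + b²) = √(0.86778 + 0.02206) = 0.94331.
True dip = arctan(0.94331) = 43.3°, dipping toward W (azimuth ≈ 279°).

43.3°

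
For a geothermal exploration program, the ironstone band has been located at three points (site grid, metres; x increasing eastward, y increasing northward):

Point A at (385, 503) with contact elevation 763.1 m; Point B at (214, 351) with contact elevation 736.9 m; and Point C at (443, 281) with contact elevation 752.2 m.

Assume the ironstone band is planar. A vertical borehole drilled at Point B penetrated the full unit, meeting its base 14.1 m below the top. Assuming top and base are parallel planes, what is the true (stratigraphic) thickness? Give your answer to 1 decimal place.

Two edge vectors: Point A→Point B = (-171, -152, -26.2), Point A→Point C = (58, -222, -10.9).
Normal n = (Point A→Point B) × (Point A→Point C) = (-4159.6, -3383.5, 46778).
So ∂z/∂x = −n_x/n_z = 0.08892 and ∂z/∂y = −n_y/n_z = 0.07233.
|∇z| = √(a²+b²) = 0.11463, so dip δ = arctan(0.11463) = 6.54°.
True thickness = vertical thickness × cos δ = 14.1 × cos 6.54° = 14.0 m.

14.0 m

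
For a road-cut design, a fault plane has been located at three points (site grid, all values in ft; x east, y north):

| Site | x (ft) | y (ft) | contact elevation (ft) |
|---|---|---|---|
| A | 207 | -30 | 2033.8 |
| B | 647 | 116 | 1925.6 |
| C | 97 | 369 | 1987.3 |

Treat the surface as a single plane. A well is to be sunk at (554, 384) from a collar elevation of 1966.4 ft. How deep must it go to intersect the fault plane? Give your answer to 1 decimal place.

Two edge vectors: A→B = (440, 146, -108.2), A→C = (-110, 399, -46.5).
Normal n = (A→B) × (A→C) = (36382.8, 32362, 191620).
So ∂z/∂x = −n_x/n_z = −0.18987 and ∂z/∂y = −n_y/n_z = −0.16889.
Intercept c from A: 2033.8 + 39.30 − 5.07 = 2068.04.
At (554, 384): z_contact = −105.19 − 64.85 + 2068.04 = 1898.00 ft.
Depth below ground = 1966.4 − 1898.00 = 68.4 ft.

68.4 ft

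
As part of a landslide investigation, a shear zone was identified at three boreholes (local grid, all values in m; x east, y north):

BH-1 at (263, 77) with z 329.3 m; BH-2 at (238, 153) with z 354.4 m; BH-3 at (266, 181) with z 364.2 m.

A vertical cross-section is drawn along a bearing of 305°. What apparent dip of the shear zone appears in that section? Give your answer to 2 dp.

Two edge vectors: BH-1→BH-2 = (-25, 76, 25.1), BH-1→BH-3 = (3, 104, 34.9).
Normal n = (BH-1→BH-2) × (BH-1→BH-3) = (42, 947.8, -2828).
So ∂z/∂x = −n_x/n_z = 0.01485 and ∂z/∂y = −n_y/n_z = 0.33515.
Unit vector along 305° is (sin 305°, cos 305°) = (-0.8192, 0.5736).
Slope in that direction = a·(-0.8192) + b·(0.5736) = 0.18007.
Apparent dip = arctan|0.18007| = 10.21° (true dip is 18.5°, so apparent ≤ true as expected).

10.21°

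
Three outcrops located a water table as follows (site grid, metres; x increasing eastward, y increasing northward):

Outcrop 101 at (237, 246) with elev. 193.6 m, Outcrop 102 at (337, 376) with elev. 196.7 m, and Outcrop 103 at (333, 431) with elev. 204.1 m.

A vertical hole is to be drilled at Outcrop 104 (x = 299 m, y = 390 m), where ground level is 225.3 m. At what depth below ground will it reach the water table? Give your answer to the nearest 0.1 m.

Let the plane be z = a·x + b·y + c.
Outcrop 102−Outcrop 101: 100a + 130b = 3.1;  Outcrop 103−Outcrop 101: 96a + 185b = 10.5.
Solving gives a = −0.13148, b = 0.12498.
Then c = 193.6 − a·237 − b·246 = 194.01.
At (299, 390): z_contact = −39.31 + 48.74 + 194.01 = 203.45 m.
Depth below ground = 225.3 − 203.45 = 21.9 m.

21.9 m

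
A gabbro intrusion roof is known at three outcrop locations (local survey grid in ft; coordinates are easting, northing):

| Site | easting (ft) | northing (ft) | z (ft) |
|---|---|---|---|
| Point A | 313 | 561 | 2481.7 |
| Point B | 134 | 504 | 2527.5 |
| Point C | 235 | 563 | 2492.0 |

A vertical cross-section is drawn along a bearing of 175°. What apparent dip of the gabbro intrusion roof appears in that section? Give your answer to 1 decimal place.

Let the plane be z = a·easting + b·northing + c.
Point B−Point A: −179a − 57b = 45.8;  Point C−Point A: −78a + 2b = 10.3.
Solving gives a = −0.14128, b = −0.35985.
Unit vector along 175° is (sin 175°, cos 175°) = (0.0872, -0.9962).
Slope in that direction = a·(0.0872) + b·(-0.9962) = 0.34616.
Apparent dip = arctan|0.34616| = 19.1° (true dip is 21.1°, so apparent ≤ true as expected).

19.1°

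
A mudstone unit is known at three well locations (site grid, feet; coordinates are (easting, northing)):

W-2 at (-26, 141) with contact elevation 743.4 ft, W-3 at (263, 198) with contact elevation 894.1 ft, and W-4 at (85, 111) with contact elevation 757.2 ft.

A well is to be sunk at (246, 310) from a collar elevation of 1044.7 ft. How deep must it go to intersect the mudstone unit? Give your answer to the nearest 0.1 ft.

Let the plane be z = a·E + b·N + c.
W-3−W-2: 289a + 57b = 150.7;  W-4−W-2: 111a − 30b = 13.8.
Solving gives a = 0.35391, b = 0.84947.
Then c = 743.4 − a·-26 − b·141 = 632.83.
At (246, 310): z_contact = 87.06 + 263.34 + 632.83 = 983.22 ft.
Depth below ground = 1044.7 − 983.22 = 61.5 ft.

61.5 ft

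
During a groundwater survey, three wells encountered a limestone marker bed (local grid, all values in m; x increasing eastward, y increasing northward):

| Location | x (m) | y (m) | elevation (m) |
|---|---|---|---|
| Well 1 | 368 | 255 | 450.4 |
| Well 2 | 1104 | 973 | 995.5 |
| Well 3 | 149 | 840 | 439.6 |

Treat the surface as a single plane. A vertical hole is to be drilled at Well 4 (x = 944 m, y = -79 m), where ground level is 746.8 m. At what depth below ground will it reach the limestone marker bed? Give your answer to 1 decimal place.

39.6 m

Two edge vectors: Well 1→Well 2 = (736, 718, 545.1), Well 1→Well 3 = (-219, 585, -10.8).
Normal n = (Well 1→Well 2) × (Well 1→Well 3) = (-326637.9, -111428.1, 587802).
So ∂z/∂x = −n_x/n_z = 0.555694 and ∂z/∂y = −n_y/n_z = 0.189567.
Intercept c from Well 1: 450.4 − 204.50 − 48.34 = 197.57.
At (944, -79): z_contact = 524.57 − 14.98 + 197.57 = 707.16 m.
Depth below ground = 746.8 − 707.16 = 39.6 m.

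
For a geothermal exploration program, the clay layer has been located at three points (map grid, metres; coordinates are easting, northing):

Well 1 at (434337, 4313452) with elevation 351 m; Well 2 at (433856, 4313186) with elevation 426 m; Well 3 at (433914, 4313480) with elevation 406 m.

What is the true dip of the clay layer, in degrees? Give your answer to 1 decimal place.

7.9°

Let the plane be z = a·easting + b·northing + c.
Well 2−Well 1: −481a − 266b = 75;  Well 3−Well 1: −423a + 28b = 55.
Solving gives a = −0.13279, b = −0.04183.
Gradient magnitude |∇z| = √(a² + b²) = √(0.01763 + 0.00175) = 0.13923.
True dip = arctan(0.13923) = 7.9°, dipping toward ENE (azimuth ≈ 073°).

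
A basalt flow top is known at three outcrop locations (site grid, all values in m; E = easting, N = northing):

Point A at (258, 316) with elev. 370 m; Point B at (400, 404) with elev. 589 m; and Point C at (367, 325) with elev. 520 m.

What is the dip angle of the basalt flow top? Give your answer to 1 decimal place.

54.2°

Let the plane be z = a·E + b·N + c.
Point B−Point A: 142a + 88b = 219;  Point C−Point A: 109a + 9b = 150.
Solving gives a = 1.35061, b = 0.30924.
Gradient magnitude |∇z| = √(a² + b²) = √(1.82416 + 0.09563) = 1.38556.
True dip = arctan(1.38556) = 54.2°, dipping toward WSW (azimuth ≈ 257°).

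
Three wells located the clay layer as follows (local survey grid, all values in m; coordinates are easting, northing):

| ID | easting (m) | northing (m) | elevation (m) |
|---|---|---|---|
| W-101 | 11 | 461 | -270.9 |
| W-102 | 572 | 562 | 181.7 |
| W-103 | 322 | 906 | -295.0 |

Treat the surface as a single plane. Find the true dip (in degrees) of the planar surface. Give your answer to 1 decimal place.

Two edge vectors: W-101→W-102 = (561, 101, 452.6), W-101→W-103 = (311, 445, -24.1).
Normal n = (W-101→W-102) × (W-101→W-103) = (-203841.1, 154278.7, 218234).
So ∂z/∂easting = −n_x/n_z = 0.93405 and ∂z/∂northing = −n_y/n_z = −0.70694.
Gradient magnitude |∇z| = √(a² + b²) = √(0.87245 + 0.49977) = 1.17141.
True dip = arctan(1.17141) = 49.5°, dipping toward NW (azimuth ≈ 307°).

49.5°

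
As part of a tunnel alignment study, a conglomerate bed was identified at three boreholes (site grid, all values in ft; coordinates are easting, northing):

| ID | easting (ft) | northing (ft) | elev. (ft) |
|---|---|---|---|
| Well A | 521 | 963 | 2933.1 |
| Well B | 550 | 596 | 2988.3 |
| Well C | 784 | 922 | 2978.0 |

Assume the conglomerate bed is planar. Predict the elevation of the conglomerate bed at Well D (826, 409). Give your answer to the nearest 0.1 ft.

3055.4 ft

Let the plane be z = a·easting + b·northing + c.
Well B−Well A: 29a − 367b = 55.2;  Well C−Well A: 263a − 41b = 44.9.
Solving gives a = 0.14911, b = −0.13863.
Then c = 2933.1 − a·521 − b·963 = 2988.91.
At (826, 409): z = 123.2 − 56.7 + 2988.91 = 3055.4 ft.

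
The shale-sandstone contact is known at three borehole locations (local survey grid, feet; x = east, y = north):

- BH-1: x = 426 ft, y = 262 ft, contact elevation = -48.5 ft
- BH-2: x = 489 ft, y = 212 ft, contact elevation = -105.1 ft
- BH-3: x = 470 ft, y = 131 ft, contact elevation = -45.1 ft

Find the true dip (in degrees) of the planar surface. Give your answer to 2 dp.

Let the plane be z = a·x + b·y + c.
BH-2−BH-1: 63a − 50b = −56.6;  BH-3−BH-1: 44a − 131b = 3.4.
Solving gives a = −1.25303, b = −0.44682.
Gradient magnitude |∇z| = √(a² + b²) = √(1.57009 + 0.19965) = 1.33031.
True dip = arctan(1.33031) = 53.07°, dipping toward ENE (azimuth ≈ 070°).

53.07°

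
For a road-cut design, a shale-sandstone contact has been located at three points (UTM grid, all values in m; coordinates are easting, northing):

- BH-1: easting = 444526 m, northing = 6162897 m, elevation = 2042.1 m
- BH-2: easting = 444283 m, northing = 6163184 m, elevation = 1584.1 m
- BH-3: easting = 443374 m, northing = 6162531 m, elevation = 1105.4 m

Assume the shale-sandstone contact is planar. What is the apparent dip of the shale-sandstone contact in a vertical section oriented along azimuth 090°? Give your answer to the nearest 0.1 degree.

Two edge vectors: BH-1→BH-2 = (-243, 287, -458), BH-1→BH-3 = (-1152, -366, -936.7).
Normal n = (BH-1→BH-2) × (BH-1→BH-3) = (-436460.9, 299997.9, 419562).
So ∂z/∂easting = −n_x/n_z = 1.04028 and ∂z/∂northing = −n_y/n_z = −0.71503.
Unit vector along 090° is (sin 90°, cos 90°) = (1.0000, 0.0000).
Slope in that direction = a·(1.0000) + b·(0.0000) = 1.04028.
Apparent dip = arctan|1.04028| = 46.1° (true dip is 51.6°, so apparent ≤ true as expected).

46.1°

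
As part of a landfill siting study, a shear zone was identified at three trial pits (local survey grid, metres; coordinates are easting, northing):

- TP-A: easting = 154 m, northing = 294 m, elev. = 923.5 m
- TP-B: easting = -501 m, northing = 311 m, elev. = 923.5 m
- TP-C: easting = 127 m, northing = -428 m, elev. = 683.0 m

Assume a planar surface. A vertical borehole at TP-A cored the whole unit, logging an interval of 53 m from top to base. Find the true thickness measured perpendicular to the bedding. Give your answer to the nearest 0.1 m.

Let the plane be z = a·easting + b·northing + c.
TP-B−TP-A: −655a + 17b = 0;  TP-C−TP-A: −27a − 722b = −240.5.
Solving gives a = 0.00864, b = 0.33278.
|∇z| = √(a²+b²) = 0.33289, so dip δ = arctan(0.33289) = 18.41°.
True thickness = vertical thickness × cos δ = 53 × cos 18.41° = 50.3 m.

50.3 m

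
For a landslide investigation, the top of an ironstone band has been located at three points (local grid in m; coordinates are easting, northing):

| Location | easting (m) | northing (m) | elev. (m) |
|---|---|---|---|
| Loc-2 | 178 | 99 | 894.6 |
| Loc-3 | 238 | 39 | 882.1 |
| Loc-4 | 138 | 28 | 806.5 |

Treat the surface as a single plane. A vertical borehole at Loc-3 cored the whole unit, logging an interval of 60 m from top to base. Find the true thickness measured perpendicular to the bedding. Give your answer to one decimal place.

40.5 m

Let the plane be z = a·easting + b·northing + c.
Loc-3−Loc-2: 60a − 60b = −12.5;  Loc-4−Loc-2: −40a − 71b = −88.1.
Solving gives a = 0.66044, b = 0.86877.
|∇z| = √(a²+b²) = 1.09130, so dip δ = arctan(1.09130) = 47.50°.
True thickness = vertical thickness × cos δ = 60 × cos 47.50° = 40.5 m.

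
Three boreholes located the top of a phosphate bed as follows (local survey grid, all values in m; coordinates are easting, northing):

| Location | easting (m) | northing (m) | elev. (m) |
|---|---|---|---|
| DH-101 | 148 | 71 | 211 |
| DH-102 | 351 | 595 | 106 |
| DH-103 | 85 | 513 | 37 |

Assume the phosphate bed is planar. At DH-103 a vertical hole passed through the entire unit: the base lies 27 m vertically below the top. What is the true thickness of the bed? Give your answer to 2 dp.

Let the plane be z = a·easting + b·northing + c.
DH-102−DH-101: 203a + 524b = −105;  DH-103−DH-101: −63a + 442b = −174.
Solving gives a = 0.36473, b = −0.34168.
|∇z| = √(a²+b²) = 0.49977, so dip δ = arctan(0.49977) = 26.55°.
True thickness = vertical thickness × cos δ = 27 × cos 26.55° = 24.15 m.

24.15 m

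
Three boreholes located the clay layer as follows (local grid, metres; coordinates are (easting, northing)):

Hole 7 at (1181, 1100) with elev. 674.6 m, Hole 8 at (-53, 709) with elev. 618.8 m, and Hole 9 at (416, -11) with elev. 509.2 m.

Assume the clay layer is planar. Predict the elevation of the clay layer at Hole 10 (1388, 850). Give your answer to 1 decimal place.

636.4 m

Two edge vectors: Hole 7→Hole 8 = (-1234, -391, -55.8), Hole 7→Hole 9 = (-765, -1111, -165.4).
Normal n = (Hole 7→Hole 8) × (Hole 7→Hole 9) = (2677.6, -161416.6, 1071859).
So ∂z/∂E = −n_x/n_z = −0.002498 and ∂z/∂N = −n_y/n_z = 0.150595.
Intercept c from Hole 7: 674.6 + 2.95 − 165.65 = 511.90.
At (1388, 850): z = −3.5 + 128.0 + 511.90 = 636.4 m.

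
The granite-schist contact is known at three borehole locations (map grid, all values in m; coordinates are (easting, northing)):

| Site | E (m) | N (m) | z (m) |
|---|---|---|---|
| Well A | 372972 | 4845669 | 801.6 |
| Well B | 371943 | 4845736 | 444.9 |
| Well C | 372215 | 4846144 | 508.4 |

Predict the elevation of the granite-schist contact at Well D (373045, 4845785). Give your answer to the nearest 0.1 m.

818.2 m

Two edge vectors: Well A→Well B = (-1029, 67, -356.7), Well A→Well C = (-757, 475, -293.2).
Normal n = (Well A→Well B) × (Well A→Well C) = (149788.1, -31680.9, -438056).
So ∂z/∂E = −n_x/n_z = 0.341938245 and ∂z/∂N = −n_y/n_z = −0.072321575.
Intercept c from Well A: 801.6 − 127533.39 + 350446.42 = 223714.62.
At (373045, 4845785): z = 127558.4 − 350454.8 + 223714.62 = 818.2 m.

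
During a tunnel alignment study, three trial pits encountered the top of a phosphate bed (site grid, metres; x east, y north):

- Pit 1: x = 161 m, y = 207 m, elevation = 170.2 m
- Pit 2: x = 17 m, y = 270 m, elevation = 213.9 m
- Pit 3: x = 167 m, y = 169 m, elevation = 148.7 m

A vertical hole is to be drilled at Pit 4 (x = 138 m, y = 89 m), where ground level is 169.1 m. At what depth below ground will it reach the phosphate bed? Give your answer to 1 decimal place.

63.2 m

Let the plane be z = a·x + b·y + c.
Pit 2−Pit 1: −144a + 63b = 43.7;  Pit 3−Pit 1: 6a − 38b = −21.5.
Solving gives a = −0.06009, b = 0.55630.
Then c = 170.2 − a·161 − b·207 = 64.72.
At (138, 89): z_contact = −8.29 + 49.51 + 64.72 = 105.94 m.
Depth below ground = 169.1 − 105.94 = 63.2 m.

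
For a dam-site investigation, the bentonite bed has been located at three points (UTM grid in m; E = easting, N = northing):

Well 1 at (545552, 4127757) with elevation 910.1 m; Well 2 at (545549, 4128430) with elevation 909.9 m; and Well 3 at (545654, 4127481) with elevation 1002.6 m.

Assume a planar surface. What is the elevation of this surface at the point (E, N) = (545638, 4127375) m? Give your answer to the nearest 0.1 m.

987.5 m

Let the plane be z = a·E + b·N + c.
Well 2−Well 1: −3a + 673b = −0.2;  Well 3−Well 1: 102a − 276b = 92.5.
Solving gives a = 0.917120823, b = 0.003791029.
Then c = 910.1 − a·545552 − b·4127757 = −515075.45.
At (545638, 4127375): z = 500416.0 + 15647.0 − 515075.45 = 987.5 m.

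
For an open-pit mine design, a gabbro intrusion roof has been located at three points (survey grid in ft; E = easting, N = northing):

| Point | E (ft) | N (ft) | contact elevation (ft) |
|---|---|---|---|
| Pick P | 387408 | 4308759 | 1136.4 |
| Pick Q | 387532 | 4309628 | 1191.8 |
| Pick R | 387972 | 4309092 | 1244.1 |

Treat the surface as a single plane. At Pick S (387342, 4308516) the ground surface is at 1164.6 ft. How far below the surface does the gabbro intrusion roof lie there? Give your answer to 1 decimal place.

Two edge vectors: Pick P→Pick Q = (124, 869, 55.4), Pick P→Pick R = (564, 333, 107.7).
Normal n = (Pick P→Pick Q) × (Pick P→Pick R) = (75143.1, 17890.8, -448824).
So ∂z/∂E = −n_x/n_z = 0.167422197 and ∂z/∂N = −n_y/n_z = 0.039861505.
Intercept c from Pick P: 1136.4 − 64860.70 − 171753.62 = −235477.92.
At (387342, 4308516): z_contact = 64849.65 + 171743.93 − 235477.92 = 1115.66 ft.
Depth below ground = 1164.6 − 1115.66 = 48.9 ft.

48.9 ft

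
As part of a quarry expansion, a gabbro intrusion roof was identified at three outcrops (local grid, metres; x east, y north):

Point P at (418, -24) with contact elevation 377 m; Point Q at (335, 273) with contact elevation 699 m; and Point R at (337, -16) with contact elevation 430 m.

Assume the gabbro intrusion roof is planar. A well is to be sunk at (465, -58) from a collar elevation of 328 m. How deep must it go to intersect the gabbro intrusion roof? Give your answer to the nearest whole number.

Let the plane be z = a·x + b·y + c.
Point Q−Point P: −83a + 297b = 322;  Point R−Point P: −81a + 8b = 53.
Solving gives a = −0.56278, b = 0.92690.
Then c = 377 − a·418 − b·-24 = 634.49.
At (465, -58): z_contact = −261.7 − 53.8 + 634.49 = 319.0 m.
Depth below ground = 328 − 319.0 = 9 m.

9 m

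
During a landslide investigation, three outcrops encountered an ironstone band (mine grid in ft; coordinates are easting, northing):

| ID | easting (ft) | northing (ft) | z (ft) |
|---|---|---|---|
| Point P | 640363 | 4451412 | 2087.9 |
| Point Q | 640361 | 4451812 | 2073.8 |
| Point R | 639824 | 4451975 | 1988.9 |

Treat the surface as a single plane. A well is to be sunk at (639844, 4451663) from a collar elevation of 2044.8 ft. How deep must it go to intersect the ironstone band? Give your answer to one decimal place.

42.2 ft

Let the plane be z = a·easting + b·northing + c.
Point Q−Point P: −2a + 400b = −14.1;  Point R−Point P: −539a + 563b = −99.
Solving gives a = 0.147624887, b = −0.034511876.
Then c = 2087.9 − a·640363 − b·4451412 = 61180.96.
At (639844, 4451663): z_contact = 94456.90 − 153635.24 + 61180.96 = 2002.62 ft.
Depth below ground = 2044.8 − 2002.62 = 42.2 ft.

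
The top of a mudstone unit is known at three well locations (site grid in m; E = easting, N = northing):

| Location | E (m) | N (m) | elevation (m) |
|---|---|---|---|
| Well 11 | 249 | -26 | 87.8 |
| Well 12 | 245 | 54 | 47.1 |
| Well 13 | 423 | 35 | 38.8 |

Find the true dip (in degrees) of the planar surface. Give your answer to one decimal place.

Let the plane be z = a·E + b·N + c.
Well 12−Well 11: −4a + 80b = −40.7;  Well 13−Well 11: 174a + 61b = −49.
Solving gives a = −0.10148, b = −0.51382.
Gradient magnitude |∇z| = √(a² + b²) = √(0.01030 + 0.26401) = 0.52375.
True dip = arctan(0.52375) = 27.6°, dipping toward N (azimuth ≈ 011°).

27.6°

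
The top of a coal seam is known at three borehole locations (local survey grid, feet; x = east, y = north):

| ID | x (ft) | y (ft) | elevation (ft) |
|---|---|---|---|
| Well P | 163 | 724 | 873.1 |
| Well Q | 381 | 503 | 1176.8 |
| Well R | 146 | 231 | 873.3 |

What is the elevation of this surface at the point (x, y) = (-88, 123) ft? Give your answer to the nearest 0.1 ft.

Two edge vectors: Well P→Well Q = (218, -221, 303.7), Well P→Well R = (-17, -493, 0.2).
Normal n = (Well P→Well Q) × (Well P→Well R) = (149679.9, -5206.5, -111231).
So ∂z/∂x = −n_x/n_z = 1.34567 and ∂z/∂y = −n_y/n_z = −0.04681.
Intercept c from Well P: 873.1 − 219.34 + 33.89 = 687.65.
At (-88, 123): z = −118.4 − 5.8 + 687.65 = 563.5 ft.

563.5 ft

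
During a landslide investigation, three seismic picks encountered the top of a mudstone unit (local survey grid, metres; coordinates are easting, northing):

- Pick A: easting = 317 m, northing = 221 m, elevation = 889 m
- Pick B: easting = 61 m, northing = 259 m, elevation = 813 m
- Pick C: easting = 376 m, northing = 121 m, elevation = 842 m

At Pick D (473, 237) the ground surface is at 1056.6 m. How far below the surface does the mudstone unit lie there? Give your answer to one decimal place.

Two edge vectors: Pick A→Pick B = (-256, 38, -76), Pick A→Pick C = (59, -100, -47).
Normal n = (Pick A→Pick B) × (Pick A→Pick C) = (-9386, -16516, 23358).
So ∂z/∂easting = −n_x/n_z = 0.40183 and ∂z/∂northing = −n_y/n_z = 0.70708.
Intercept c from Pick A: 889 − 127.38 − 156.26 = 605.35.
At (473, 237): z_contact = 190.07 + 167.58 + 605.35 = 963.00 m.
Depth below ground = 1056.6 − 963.00 = 93.6 m.

93.6 m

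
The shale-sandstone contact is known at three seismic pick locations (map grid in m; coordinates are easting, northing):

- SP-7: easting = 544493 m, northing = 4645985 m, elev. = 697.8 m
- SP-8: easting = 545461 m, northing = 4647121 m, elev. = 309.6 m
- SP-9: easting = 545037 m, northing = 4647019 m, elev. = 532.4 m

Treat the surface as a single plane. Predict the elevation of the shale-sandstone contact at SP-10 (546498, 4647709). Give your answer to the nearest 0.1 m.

-190.2 m

Let the plane be z = a·easting + b·northing + c.
SP-8−SP-7: 968a + 1136b = −388.2;  SP-9−SP-7: 544a + 1034b = −165.4.
Solving gives a = −0.557557557, b = 0.133376509.
Then c = 697.8 − a·544493 − b·4645985 = −315381.28.
At (546498, 4647709): z = −304704.1 + 619895.2 − 315381.28 = -190.2 m.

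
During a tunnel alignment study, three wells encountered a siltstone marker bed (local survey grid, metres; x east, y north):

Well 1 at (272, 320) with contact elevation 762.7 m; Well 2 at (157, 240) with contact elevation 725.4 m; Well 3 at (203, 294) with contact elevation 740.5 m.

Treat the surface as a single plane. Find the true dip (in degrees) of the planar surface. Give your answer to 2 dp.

17.68°

Two edge vectors: Well 1→Well 2 = (-115, -80, -37.3), Well 1→Well 3 = (-69, -26, -22.2).
Normal n = (Well 1→Well 2) × (Well 1→Well 3) = (806.2, 20.7, -2530).
So ∂z/∂x = −n_x/n_z = 0.31866 and ∂z/∂y = −n_y/n_z = 0.00818.
Gradient magnitude |∇z| = √(a² + b²) = √(0.10154 + 0.00007) = 0.31876.
True dip = arctan(0.31876) = 17.68°, dipping toward W (azimuth ≈ 269°).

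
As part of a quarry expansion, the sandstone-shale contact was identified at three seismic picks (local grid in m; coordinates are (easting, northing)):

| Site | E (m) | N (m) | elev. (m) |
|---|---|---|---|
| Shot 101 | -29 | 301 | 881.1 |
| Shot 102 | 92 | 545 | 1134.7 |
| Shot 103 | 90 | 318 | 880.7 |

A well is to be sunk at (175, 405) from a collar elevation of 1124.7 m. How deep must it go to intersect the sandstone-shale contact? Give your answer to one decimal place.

160.4 m

Two edge vectors: Shot 101→Shot 102 = (121, 244, 253.6), Shot 101→Shot 103 = (119, 17, -0.4).
Normal n = (Shot 101→Shot 102) × (Shot 101→Shot 103) = (-4408.8, 30226.8, -26979).
So ∂z/∂E = −n_x/n_z = −0.16342 and ∂z/∂N = −n_y/n_z = 1.12038.
Intercept c from Shot 101: 881.1 − 4.74 − 337.24 = 539.13.
At (175, 405): z_contact = −28.60 + 453.75 + 539.13 = 964.28 m.
Depth below ground = 1124.7 − 964.28 = 160.4 m.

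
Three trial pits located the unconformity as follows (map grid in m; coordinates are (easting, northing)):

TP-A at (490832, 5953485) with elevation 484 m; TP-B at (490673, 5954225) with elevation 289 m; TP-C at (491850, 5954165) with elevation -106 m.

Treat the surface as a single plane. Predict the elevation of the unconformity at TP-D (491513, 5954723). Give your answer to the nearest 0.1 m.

-176.4 m

Two edge vectors: TP-A→TP-B = (-159, 740, -195), TP-A→TP-C = (1018, 680, -590).
Normal n = (TP-A→TP-B) × (TP-A→TP-C) = (-304000, -292320, -861440).
So ∂z/∂E = −n_x/n_z = −0.352897474 and ∂z/∂N = −n_y/n_z = −0.339338782.
Intercept c from TP-A: 484 + 173213.37 + 2020248.35 = 2193945.72.
At (491513, 5954723): z = −173453.7 − 2020668.4 + 2193945.72 = -176.4 m.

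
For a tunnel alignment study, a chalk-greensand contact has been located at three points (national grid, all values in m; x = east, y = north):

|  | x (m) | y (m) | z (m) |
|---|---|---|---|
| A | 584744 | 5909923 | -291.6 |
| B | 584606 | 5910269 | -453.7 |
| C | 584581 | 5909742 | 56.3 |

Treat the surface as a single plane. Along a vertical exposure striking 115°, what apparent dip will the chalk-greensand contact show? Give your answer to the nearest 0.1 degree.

Two edge vectors: A→B = (-138, 346, -162.1), A→C = (-163, -181, 347.9).
Normal n = (A→B) × (A→C) = (91033.3, 74432.5, 81376).
So ∂z/∂x = −n_x/n_z = −1.11868 and ∂z/∂y = −n_y/n_z = −0.91467.
Unit vector along 115° is (sin 115°, cos 115°) = (0.9063, -0.4226).
Slope in that direction = a·(0.9063) + b·(-0.4226) = −0.62731.
Apparent dip = arctan|0.62731| = 32.1° (true dip is 55.3°, so apparent ≤ true as expected).

32.1°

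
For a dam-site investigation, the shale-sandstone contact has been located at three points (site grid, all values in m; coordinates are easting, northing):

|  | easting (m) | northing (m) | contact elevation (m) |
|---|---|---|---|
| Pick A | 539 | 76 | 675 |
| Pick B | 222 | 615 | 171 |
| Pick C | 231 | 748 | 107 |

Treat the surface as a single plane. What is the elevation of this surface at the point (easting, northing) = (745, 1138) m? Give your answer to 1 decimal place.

256.8 m

Let the plane be z = a·easting + b·northing + c.
Pick B−Pick A: −317a + 539b = −504;  Pick C−Pick A: −308a + 672b = −568.
Solving gives a = 0.692079, b = −0.528035.
Then c = 675 − a·539 − b·76 = 342.10.
At (745, 1138): z = 515.6 − 600.9 + 342.10 = 256.8 m.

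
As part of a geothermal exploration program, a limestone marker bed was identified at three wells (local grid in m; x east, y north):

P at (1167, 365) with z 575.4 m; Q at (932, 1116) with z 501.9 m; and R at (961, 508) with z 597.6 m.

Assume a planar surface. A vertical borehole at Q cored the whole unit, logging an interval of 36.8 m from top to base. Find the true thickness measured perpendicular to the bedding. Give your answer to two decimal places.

35.43 m

Two edge vectors: P→Q = (-235, 751, -73.5), P→R = (-206, 143, 22.2).
Normal n = (P→Q) × (P→R) = (27182.7, 20358, 121101).
So ∂z/∂x = −n_x/n_z = −0.22446 and ∂z/∂y = −n_y/n_z = −0.16811.
|∇z| = √(a²+b²) = 0.28044, so dip δ = arctan(0.28044) = 15.67°.
True thickness = vertical thickness × cos δ = 36.8 × cos 15.67° = 35.43 m.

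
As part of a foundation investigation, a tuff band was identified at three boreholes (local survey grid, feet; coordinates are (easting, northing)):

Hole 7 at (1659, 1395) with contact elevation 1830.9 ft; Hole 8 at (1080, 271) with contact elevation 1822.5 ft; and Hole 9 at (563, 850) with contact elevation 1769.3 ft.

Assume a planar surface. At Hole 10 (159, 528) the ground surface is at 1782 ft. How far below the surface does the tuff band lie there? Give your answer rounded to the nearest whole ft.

Let the plane be z = a·E + b·N + c.
Hole 8−Hole 7: −579a − 1124b = −8.4;  Hole 9−Hole 7: −1096a − 545b = −61.6.
Solving gives a = 0.07056, b = −0.02888.
Then c = 1830.9 − a·1659 − b·1395 = 1754.12.
At (159, 528): z_contact = 11.2 − 15.2 + 1754.12 = 1750.1 ft.
Depth below ground = 1782 − 1750.1 = 32 ft.

32 ft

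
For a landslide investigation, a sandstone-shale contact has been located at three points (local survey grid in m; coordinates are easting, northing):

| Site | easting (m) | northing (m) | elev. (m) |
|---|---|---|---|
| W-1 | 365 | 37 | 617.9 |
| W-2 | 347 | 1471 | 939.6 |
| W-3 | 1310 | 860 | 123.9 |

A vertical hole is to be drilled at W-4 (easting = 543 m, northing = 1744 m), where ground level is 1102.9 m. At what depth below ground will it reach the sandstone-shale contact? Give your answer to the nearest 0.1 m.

243.7 m

Two edge vectors: W-1→W-2 = (-18, 1434, 321.7), W-1→W-3 = (945, 823, -494).
Normal n = (W-1→W-2) × (W-1→W-3) = (-973155.1, 295114.5, -1369944).
So ∂z/∂easting = −n_x/n_z = −0.710361 and ∂z/∂northing = −n_y/n_z = 0.215421.
Intercept c from W-1: 617.9 + 259.28 − 7.97 = 869.21.
At (543, 1744): z_contact = −385.73 + 375.69 + 869.21 = 859.18 m.
Depth below ground = 1102.9 − 859.18 = 243.7 m.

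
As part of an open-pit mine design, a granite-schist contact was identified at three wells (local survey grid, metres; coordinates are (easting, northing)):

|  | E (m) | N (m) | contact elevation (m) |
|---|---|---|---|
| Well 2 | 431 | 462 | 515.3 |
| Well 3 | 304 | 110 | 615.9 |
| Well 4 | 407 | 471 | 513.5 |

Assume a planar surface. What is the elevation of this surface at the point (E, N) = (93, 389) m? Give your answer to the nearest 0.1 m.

545.0 m

Let the plane be z = a·E + b·N + c.
Well 3−Well 2: −127a − 352b = 100.6;  Well 4−Well 2: −24a + 9b = −1.8.
Solving gives a = −0.02834, b = −0.27557.
Then c = 515.3 − a·431 − b·462 = 654.83.
At (93, 389): z = −2.6 − 107.2 + 654.83 = 545.0 m.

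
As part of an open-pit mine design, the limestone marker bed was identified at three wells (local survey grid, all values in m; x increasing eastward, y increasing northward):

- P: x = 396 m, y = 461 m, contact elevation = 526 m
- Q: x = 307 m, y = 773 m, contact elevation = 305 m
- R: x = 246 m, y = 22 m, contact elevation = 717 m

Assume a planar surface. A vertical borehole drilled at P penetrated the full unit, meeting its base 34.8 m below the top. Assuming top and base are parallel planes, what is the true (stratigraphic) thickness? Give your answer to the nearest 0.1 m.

Two edge vectors: P→Q = (-89, 312, -221), P→R = (-150, -439, 191).
Normal n = (P→Q) × (P→R) = (-37427, 50149, 85871).
So ∂z/∂x = −n_x/n_z = 0.43585 and ∂z/∂y = −n_y/n_z = −0.58400.
|∇z| = √(a²+b²) = 0.72872, so dip δ = arctan(0.72872) = 36.08°.
True thickness = vertical thickness × cos δ = 34.8 × cos 36.08° = 28.1 m.

28.1 m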